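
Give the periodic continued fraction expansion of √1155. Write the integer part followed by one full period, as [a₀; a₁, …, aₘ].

[33; 1, 66]

a₀ = ⌊√1155⌋ = 33.
With m₀=0, d₀=1 and mₖ₊₁ = dₖaₖ − mₖ, dₖ₊₁ = (n − mₖ₊₁²)/dₖ, aₖ₊₁ = ⌊(a₀+mₖ₊₁)/dₖ₊₁⌋:
  k=1: m=33, d=66, a=1
  k=2: m=33, d=1, a=66
d=1 and a=2a₀=66 at k=2, so the next step gives (m, d) = (33, 66) again — its k=1 value — and the period has length 2.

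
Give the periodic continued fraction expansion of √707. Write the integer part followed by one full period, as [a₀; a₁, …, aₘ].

a₀ = ⌊√707⌋ = 26.

[26; 1, 1, 2, 3, 2, 1, 1, 52]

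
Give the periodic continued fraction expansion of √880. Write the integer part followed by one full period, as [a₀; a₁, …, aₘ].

a₀ = ⌊√880⌋ = 29.
With m₀=0, d₀=1 and mₖ₊₁ = dₖaₖ − mₖ, dₖ₊₁ = (n − mₖ₊₁²)/dₖ, aₖ₊₁ = ⌊(a₀+mₖ₊₁)/dₖ₊₁⌋:
  k=1: m=29, d=39, a=1
  k=2: m=10, d=20, a=1
  k=3: m=10, d=39, a=1
  k=4: m=29, d=1, a=58
d=1 and a=2a₀=58 at k=4, so the next step gives (m, d) = (29, 39) again — its k=1 value — and the period has length 4.

[29; 1, 1, 1, 58]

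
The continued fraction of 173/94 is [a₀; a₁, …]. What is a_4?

1

173 = 1·94 + 79   →  a_0 = 1
94 = 1·79 + 15   →  a_1 = 1
79 = 5·15 + 4   →  a_2 = 5
15 = 3·4 + 3   →  a_3 = 3
4 = 1·3 + 1   →  a_4 = 1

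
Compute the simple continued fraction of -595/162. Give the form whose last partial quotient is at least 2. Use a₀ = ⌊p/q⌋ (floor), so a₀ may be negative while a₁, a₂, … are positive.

-595 = -4×162 + 53
162 = 3×53 + 3
53 = 17×3 + 2
3 = 1×2 + 1
2 = 2×1 + 0  (stop)
So -595/162 = [-4; 3, 17, 1, 2].

[-4; 3, 17, 1, 2]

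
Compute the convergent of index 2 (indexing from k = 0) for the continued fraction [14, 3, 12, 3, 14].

530/37

Using pₖ = aₖpₖ₋₁ + pₖ₋₂, qₖ = aₖqₖ₋₁ + qₖ₋₂ (with p₋₁=1, p₋₂=0, q₋₁=0, q₋₂=1):
  k=0: a=14, p=14, q=1
  k=1: a=3, p=43, q=3
  k=2: a=12, p=530, q=37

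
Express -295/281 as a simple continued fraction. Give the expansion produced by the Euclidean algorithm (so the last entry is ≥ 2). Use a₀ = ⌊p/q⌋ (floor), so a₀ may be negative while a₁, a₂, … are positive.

-295 = -2*281 + 267
281 = 1*267 + 14
267 = 19*14 + 1
14 = 14*1 + 0  (stop)
So -295/281 = [-2; 1, 19, 14].

[-2; 1, 19, 14]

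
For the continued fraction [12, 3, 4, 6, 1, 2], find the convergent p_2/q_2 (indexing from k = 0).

Using pₖ = aₖpₖ₋₁ + pₖ₋₂, qₖ = aₖqₖ₋₁ + qₖ₋₂ (with p₋₁=1, p₋₂=0, q₋₁=0, q₋₂=1):
  k=0: a=12, p=12, q=1
  k=1: a=3, p=37, q=3
  k=2: a=4, p=160, q=13

160/13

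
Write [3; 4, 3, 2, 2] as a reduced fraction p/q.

236/73

Using pₖ = aₖpₖ₋₁ + pₖ₋₂ and qₖ = aₖqₖ₋₁ + qₖ₋₂:
  k=0: a=3, p=3, q=1
  k=1: a=4, p=13, q=4
  k=2: a=3, p=42, q=13
  k=3: a=2, p=97, q=30
  k=4: a=2, p=236, q=73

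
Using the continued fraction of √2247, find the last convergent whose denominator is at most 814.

18724/395

√2247 = [47; 2, 2, 15, 2, 2, 94, …] (period length 6).
Convergents:
  p_0/q_0 = 47/1
  p_1/q_1 = 95/2
  p_2/q_2 = 237/5
  p_3/q_3 = 3650/77
  p_4/q_4 = 7537/159
  p_5/q_5 = 18724/395
  p_6/q_6 = 1767593/37289
q_5 = 395 ≤ 814 < 37289 = q_6, so the answer is 18724/395.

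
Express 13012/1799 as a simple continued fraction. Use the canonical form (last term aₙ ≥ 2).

[7; 4, 3, 2, 2, 5, 1, 3]

13012 = 7·1799 + 419
1799 = 4·419 + 123
419 = 3·123 + 50
123 = 2·50 + 23
50 = 2·23 + 4
23 = 5·4 + 3
4 = 1·3 + 1
3 = 3·1 + 0  (stop)
So 13012/1799 = [7; 4, 3, 2, 2, 5, 1, 3].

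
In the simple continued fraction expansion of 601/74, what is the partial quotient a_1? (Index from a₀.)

8

601 = 8·74 + 9   →  a_0 = 8
74 = 8·9 + 2   →  a_1 = 8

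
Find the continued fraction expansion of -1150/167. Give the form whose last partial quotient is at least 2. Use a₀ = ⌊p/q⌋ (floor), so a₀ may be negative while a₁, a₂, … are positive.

-1150 = -7·167 + 19
167 = 8·19 + 15
19 = 1·15 + 4
15 = 3·4 + 3
4 = 1·3 + 1
3 = 3·1 + 0  (stop)
So -1150/167 = [-7; 8, 1, 3, 1, 3].

[-7; 8, 1, 3, 1, 3]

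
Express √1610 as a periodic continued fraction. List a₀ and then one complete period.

[40; 8, 80]

a₀ = ⌊√1610⌋ = 40.
With m₀=0, d₀=1 and mₖ₊₁ = dₖaₖ − mₖ, dₖ₊₁ = (n − mₖ₊₁²)/dₖ, aₖ₊₁ = ⌊(a₀+mₖ₊₁)/dₖ₊₁⌋:
  k=1: m=40, d=10, a=8
  k=2: m=40, d=1, a=80
d=1 and a=2a₀=80 at k=2, so the next step gives (m, d) = (40, 10) again — its k=1 value — and the period has length 2.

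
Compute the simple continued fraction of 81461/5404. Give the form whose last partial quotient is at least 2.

[15; 13, 2, 10, 19]

81461 = 15·5404 + 401
5404 = 13·401 + 191
401 = 2·191 + 19
191 = 10·19 + 1
19 = 19·1 + 0  (stop)
So 81461/5404 = [15; 13, 2, 10, 19].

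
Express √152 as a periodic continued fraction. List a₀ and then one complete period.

a₀ = ⌊√152⌋ = 12.
With m₀=0, d₀=1 and mₖ₊₁ = dₖaₖ − mₖ, dₖ₊₁ = (n − mₖ₊₁²)/dₖ, aₖ₊₁ = ⌊(a₀+mₖ₊₁)/dₖ₊₁⌋:
  k=1: m=12, d=8, a=3
  k=2: m=12, d=1, a=24
d=1 and a=2a₀=24 at k=2, so the next step gives (m, d) = (12, 8) again — its k=1 value — and the period has length 2.

[12; 3, 24]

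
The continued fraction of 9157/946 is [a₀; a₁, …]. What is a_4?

5

9157 = 9·946 + 643   →  a_0 = 9
946 = 1·643 + 303   →  a_1 = 1
643 = 2·303 + 37   →  a_2 = 2
303 = 8·37 + 7   →  a_3 = 8
37 = 5·7 + 2   →  a_4 = 5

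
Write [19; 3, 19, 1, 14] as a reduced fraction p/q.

17627/912

Fold from the inside: start with 14/1.
  1 + 1/14 = 15/14
  19 + 14/15 = 299/15
  3 + 15/299 = 912/299
  19 + 299/912 = 17627/912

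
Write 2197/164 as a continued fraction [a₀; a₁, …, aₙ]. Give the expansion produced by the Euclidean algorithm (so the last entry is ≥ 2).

2197 = 13·164 + 65
164 = 2·65 + 34
65 = 1·34 + 31
34 = 1·31 + 3
31 = 10·3 + 1
3 = 3·1 + 0  (stop)
So 2197/164 = [13; 2, 1, 1, 10, 3].

[13; 2, 1, 1, 10, 3]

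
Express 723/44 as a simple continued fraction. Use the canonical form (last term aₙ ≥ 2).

723 = 16×44 + 19
44 = 2×19 + 6
19 = 3×6 + 1
6 = 6×1 + 0  (stop)
So 723/44 = [16; 2, 3, 6].

[16; 2, 3, 6]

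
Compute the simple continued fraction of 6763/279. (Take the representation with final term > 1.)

[24; 4, 6, 11]

6763 = 24×279 + 67
279 = 4×67 + 11
67 = 6×11 + 1
11 = 11×1 + 0  (stop)
So 6763/279 = [24; 4, 6, 11].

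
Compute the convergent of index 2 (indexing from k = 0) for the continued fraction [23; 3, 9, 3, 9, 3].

Using pₖ = aₖpₖ₋₁ + pₖ₋₂, qₖ = aₖqₖ₋₁ + qₖ₋₂ (with p₋₁=1, p₋₂=0, q₋₁=0, q₋₂=1):
  k=0: a=23, p=23, q=1
  k=1: a=3, p=70, q=3
  k=2: a=9, p=653, q=28

653/28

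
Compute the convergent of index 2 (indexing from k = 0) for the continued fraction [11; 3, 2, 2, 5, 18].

Using pₖ = aₖpₖ₋₁ + pₖ₋₂, qₖ = aₖqₖ₋₁ + qₖ₋₂ (with p₋₁=1, p₋₂=0, q₋₁=0, q₋₂=1):
  k=0: a=11, p=11, q=1
  k=1: a=3, p=34, q=3
  k=2: a=2, p=79, q=7

79/7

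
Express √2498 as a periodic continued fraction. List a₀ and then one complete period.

[49; 1, 48, 1, 98]

a₀ = ⌊√2498⌋ = 49.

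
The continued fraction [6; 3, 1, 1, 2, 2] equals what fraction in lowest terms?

270/43

Fold from the inside: start with 2/1.
  2 + 1/2 = 5/2
  1 + 2/5 = 7/5
  1 + 5/7 = 12/7
  3 + 7/12 = 43/12
  6 + 12/43 = 270/43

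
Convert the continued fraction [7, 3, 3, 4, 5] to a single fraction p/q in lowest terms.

Fold from the inside: start with 5/1.
  4 + 1/5 = 21/5
  3 + 5/21 = 68/21
  3 + 21/68 = 225/68
  7 + 68/225 = 1643/225

1643/225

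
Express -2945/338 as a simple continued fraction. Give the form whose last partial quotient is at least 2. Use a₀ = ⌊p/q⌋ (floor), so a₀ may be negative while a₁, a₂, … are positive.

-2945 = -9*338 + 97
338 = 3*97 + 47
97 = 2*47 + 3
47 = 15*3 + 2
3 = 1*2 + 1
2 = 2*1 + 0  (stop)
So -2945/338 = [-9; 3, 2, 15, 1, 2].

[-9; 3, 2, 15, 1, 2]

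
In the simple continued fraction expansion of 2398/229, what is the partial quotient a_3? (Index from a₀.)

3

2398 = 10·229 + 108   →  a_0 = 10
229 = 2·108 + 13   →  a_1 = 2
108 = 8·13 + 4   →  a_2 = 8
13 = 3·4 + 1   →  a_3 = 3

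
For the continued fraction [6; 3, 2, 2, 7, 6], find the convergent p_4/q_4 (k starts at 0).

Using pₖ = aₖpₖ₋₁ + pₖ₋₂, qₖ = aₖqₖ₋₁ + qₖ₋₂ (with p₋₁=1, p₋₂=0, q₋₁=0, q₋₂=1):
  k=0: a=6, p=6, q=1
  k=1: a=3, p=19, q=3
  k=2: a=2, p=44, q=7
  k=3: a=2, p=107, q=17
  k=4: a=7, p=793, q=126

793/126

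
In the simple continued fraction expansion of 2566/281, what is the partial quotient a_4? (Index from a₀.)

2

2566 = 9·281 + 37   →  a_0 = 9
281 = 7·37 + 22   →  a_1 = 7
37 = 1·22 + 15   →  a_2 = 1
22 = 1·15 + 7   →  a_3 = 1
15 = 2·7 + 1   →  a_4 = 2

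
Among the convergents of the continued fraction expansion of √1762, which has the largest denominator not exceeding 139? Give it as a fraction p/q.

1763/42

√1762 = [41; 1, 40, 1, 82, …] (period length 4).
Convergents:
  p_0/q_0 = 41/1
  p_1/q_1 = 42/1
  p_2/q_2 = 1721/41
  p_3/q_3 = 1763/42
  p_4/q_4 = 146287/3485
q_3 = 42 ≤ 139 < 3485 = q_4, so the answer is 1763/42.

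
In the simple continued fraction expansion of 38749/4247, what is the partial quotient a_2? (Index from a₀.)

38749 = 9·4247 + 526   →  a_0 = 9
4247 = 8·526 + 39   →  a_1 = 8
526 = 13·39 + 19   →  a_2 = 13

13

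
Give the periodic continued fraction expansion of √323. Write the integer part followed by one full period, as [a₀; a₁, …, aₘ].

[17; 1, 34]

a₀ = ⌊√323⌋ = 17.
With m₀=0, d₀=1 and mₖ₊₁ = dₖaₖ − mₖ, dₖ₊₁ = (n − mₖ₊₁²)/dₖ, aₖ₊₁ = ⌊(a₀+mₖ₊₁)/dₖ₊₁⌋:
  k=1: m=17, d=34, a=1
  k=2: m=17, d=1, a=34
d=1 and a=2a₀=34 at k=2, so the next step gives (m, d) = (17, 34) again — its k=1 value — and the period has length 2.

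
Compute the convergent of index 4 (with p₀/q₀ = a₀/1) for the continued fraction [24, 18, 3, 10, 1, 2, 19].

14986/623

Using pₖ = aₖpₖ₋₁ + pₖ₋₂, qₖ = aₖqₖ₋₁ + qₖ₋₂ (with p₋₁=1, p₋₂=0, q₋₁=0, q₋₂=1):
  k=0: a=24, p=24, q=1
  k=1: a=18, p=433, q=18
  k=2: a=3, p=1323, q=55
  k=3: a=10, p=13663, q=568
  k=4: a=1, p=14986, q=623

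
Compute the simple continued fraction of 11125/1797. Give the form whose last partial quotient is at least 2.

[6; 5, 4, 5, 2, 7]

11125 = 6*1797 + 343
1797 = 5*343 + 82
343 = 4*82 + 15
82 = 5*15 + 7
15 = 2*7 + 1
7 = 7*1 + 0  (stop)
So 11125/1797 = [6; 5, 4, 5, 2, 7].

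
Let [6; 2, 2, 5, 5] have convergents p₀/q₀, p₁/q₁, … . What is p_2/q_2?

Using pₖ = aₖpₖ₋₁ + pₖ₋₂, qₖ = aₖqₖ₋₁ + qₖ₋₂ (with p₋₁=1, p₋₂=0, q₋₁=0, q₋₂=1):
  k=0: a=6, p=6, q=1
  k=1: a=2, p=13, q=2
  k=2: a=2, p=32, q=5

32/5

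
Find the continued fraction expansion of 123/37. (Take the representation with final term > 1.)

123 = 3×37 + 12
37 = 3×12 + 1
12 = 12×1 + 0  (stop)
So 123/37 = [3; 3, 12].

[3; 3, 12]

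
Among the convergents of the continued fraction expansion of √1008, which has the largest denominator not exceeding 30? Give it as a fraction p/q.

127/4

√1008 = [31; 1, 2, 1, 62, …] (period length 4).
Convergents:
  p_0/q_0 = 31/1
  p_1/q_1 = 32/1
  p_2/q_2 = 95/3
  p_3/q_3 = 127/4
  p_4/q_4 = 7969/251
q_3 = 4 ≤ 30 < 251 = q_4, so the answer is 127/4.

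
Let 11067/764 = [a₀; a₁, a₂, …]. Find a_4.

6

11067 = 14·764 + 371   →  a_0 = 14
764 = 2·371 + 22   →  a_1 = 2
371 = 16·22 + 19   →  a_2 = 16
22 = 1·19 + 3   →  a_3 = 1
19 = 6·3 + 1   →  a_4 = 6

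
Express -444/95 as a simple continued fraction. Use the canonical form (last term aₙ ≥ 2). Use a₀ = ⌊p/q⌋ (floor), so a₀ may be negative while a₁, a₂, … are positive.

-444 = -5·95 + 31
95 = 3·31 + 2
31 = 15·2 + 1
2 = 2·1 + 0  (stop)
So -444/95 = [-5; 3, 15, 2].

[-5; 3, 15, 2]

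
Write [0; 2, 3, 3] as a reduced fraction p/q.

10/23

Fold from the inside: start with 3/1.
  3 + 1/3 = 10/3
  2 + 3/10 = 23/10
  0 + 10/23 = 10/23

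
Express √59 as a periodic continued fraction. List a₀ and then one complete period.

a₀ = ⌊√59⌋ = 7.
With m₀=0, d₀=1 and mₖ₊₁ = dₖaₖ − mₖ, dₖ₊₁ = (n − mₖ₊₁²)/dₖ, aₖ₊₁ = ⌊(a₀+mₖ₊₁)/dₖ₊₁⌋:
  k=1: m=7, d=10, a=1
  k=2: m=3, d=5, a=2
  k=3: m=7, d=2, a=7
  k=4: m=7, d=5, a=2
  k=5: m=3, d=10, a=1
  k=6: m=7, d=1, a=14
d=1 and a=2a₀=14 at k=6, so the next step gives (m, d) = (7, 10) again — its k=1 value — and the period has length 6.

[7; 1, 2, 7, 2, 1, 14]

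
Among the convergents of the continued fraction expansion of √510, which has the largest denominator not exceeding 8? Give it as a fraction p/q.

158/7

√510 = [22; 1, 1, 2, 1, 1, 44, …] (period length 6).
Convergents:
  p_0/q_0 = 22/1
  p_1/q_1 = 23/1
  p_2/q_2 = 45/2
  p_3/q_3 = 113/5
  p_4/q_4 = 158/7
  p_5/q_5 = 271/12
q_4 = 7 ≤ 8 < 12 = q_5, so the answer is 158/7.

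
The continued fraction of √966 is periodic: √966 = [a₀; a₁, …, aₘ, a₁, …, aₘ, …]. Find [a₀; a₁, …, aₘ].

[31; 12, 2, 2, 2, 12, 62]

a₀ = ⌊√966⌋ = 31.
With m₀=0, d₀=1 and mₖ₊₁ = dₖaₖ − mₖ, dₖ₊₁ = (n − mₖ₊₁²)/dₖ, aₖ₊₁ = ⌊(a₀+mₖ₊₁)/dₖ₊₁⌋:
  k=1: m=31, d=5, a=12
  k=2: m=29, d=25, a=2
  k=3: m=21, d=21, a=2
  k=4: m=21, d=25, a=2
  k=5: m=29, d=5, a=12
  k=6: m=31, d=1, a=62
d=1 and a=2a₀=62 at k=6, so the next step gives (m, d) = (31, 5) again — its k=1 value — and the period has length 6.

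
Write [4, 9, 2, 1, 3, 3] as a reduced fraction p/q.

Using pₖ = aₖpₖ₋₁ + pₖ₋₂ and qₖ = aₖqₖ₋₁ + qₖ₋₂:
  k=0: a=4, p=4, q=1
  k=1: a=9, p=37, q=9
  k=2: a=2, p=78, q=19
  k=3: a=1, p=115, q=28
  k=4: a=3, p=423, q=103
  k=5: a=3, p=1384, q=337

1384/337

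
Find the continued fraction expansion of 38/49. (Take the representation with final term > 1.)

38 = 0×49 + 38
49 = 1×38 + 11
38 = 3×11 + 5
11 = 2×5 + 1
5 = 5×1 + 0  (stop)
So 38/49 = [0; 1, 3, 2, 5].

[0; 1, 3, 2, 5]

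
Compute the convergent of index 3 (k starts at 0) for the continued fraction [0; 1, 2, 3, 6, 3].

7/10

Using pₖ = aₖpₖ₋₁ + pₖ₋₂, qₖ = aₖqₖ₋₁ + qₖ₋₂ (with p₋₁=1, p₋₂=0, q₋₁=0, q₋₂=1):
  k=0: a=0, p=0, q=1
  k=1: a=1, p=1, q=1
  k=2: a=2, p=2, q=3
  k=3: a=3, p=7, q=10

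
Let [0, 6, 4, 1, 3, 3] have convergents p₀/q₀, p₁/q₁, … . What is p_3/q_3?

Using pₖ = aₖpₖ₋₁ + pₖ₋₂, qₖ = aₖqₖ₋₁ + qₖ₋₂ (with p₋₁=1, p₋₂=0, q₋₁=0, q₋₂=1):
  k=0: a=0, p=0, q=1
  k=1: a=6, p=1, q=6
  k=2: a=4, p=4, q=25
  k=3: a=1, p=5, q=31

5/31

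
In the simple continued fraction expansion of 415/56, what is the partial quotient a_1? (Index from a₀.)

415 = 7·56 + 23   →  a_0 = 7
56 = 2·23 + 10   →  a_1 = 2

2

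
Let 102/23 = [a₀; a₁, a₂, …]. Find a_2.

3

102 = 4·23 + 10   →  a_0 = 4
23 = 2·10 + 3   →  a_1 = 2
10 = 3·3 + 1   →  a_2 = 3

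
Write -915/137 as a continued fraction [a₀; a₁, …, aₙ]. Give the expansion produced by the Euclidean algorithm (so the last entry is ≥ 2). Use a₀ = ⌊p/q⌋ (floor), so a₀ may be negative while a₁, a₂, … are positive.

-915 = -7·137 + 44
137 = 3·44 + 5
44 = 8·5 + 4
5 = 1·4 + 1
4 = 4·1 + 0  (stop)
So -915/137 = [-7; 3, 8, 1, 4].

[-7; 3, 8, 1, 4]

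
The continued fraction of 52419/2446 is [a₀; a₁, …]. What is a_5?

52419 = 21·2446 + 1053   →  a_0 = 21
2446 = 2·1053 + 340   →  a_1 = 2
1053 = 3·340 + 33   →  a_2 = 3
340 = 10·33 + 10   →  a_3 = 10
33 = 3·10 + 3   →  a_4 = 3
10 = 3·3 + 1   →  a_5 = 3

3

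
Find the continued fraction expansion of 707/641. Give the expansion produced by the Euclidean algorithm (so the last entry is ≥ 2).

[1; 9, 1, 2, 2, 9]

707 = 1×641 + 66
641 = 9×66 + 47
66 = 1×47 + 19
47 = 2×19 + 9
19 = 2×9 + 1
9 = 9×1 + 0  (stop)
So 707/641 = [1; 9, 1, 2, 2, 9].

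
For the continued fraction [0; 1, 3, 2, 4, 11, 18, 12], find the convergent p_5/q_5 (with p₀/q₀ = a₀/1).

Using pₖ = aₖpₖ₋₁ + pₖ₋₂, qₖ = aₖqₖ₋₁ + qₖ₋₂ (with p₋₁=1, p₋₂=0, q₋₁=0, q₋₂=1):
  k=0: a=0, p=0, q=1
  k=1: a=1, p=1, q=1
  k=2: a=3, p=3, q=4
  k=3: a=2, p=7, q=9
  k=4: a=4, p=31, q=40
  k=5: a=11, p=348, q=449

348/449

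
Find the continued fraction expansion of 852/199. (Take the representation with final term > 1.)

[4; 3, 1, 1, 4, 6]

852 = 4×199 + 56
199 = 3×56 + 31
56 = 1×31 + 25
31 = 1×25 + 6
25 = 4×6 + 1
6 = 6×1 + 0  (stop)
So 852/199 = [4; 3, 1, 1, 4, 6].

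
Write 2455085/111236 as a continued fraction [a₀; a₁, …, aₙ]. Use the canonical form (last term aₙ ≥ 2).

2455085 = 22×111236 + 7893
111236 = 14×7893 + 734
7893 = 10×734 + 553
734 = 1×553 + 181
553 = 3×181 + 10
181 = 18×10 + 1
10 = 10×1 + 0  (stop)
So 2455085/111236 = [22; 14, 10, 1, 3, 18, 10].

[22; 14, 10, 1, 3, 18, 10]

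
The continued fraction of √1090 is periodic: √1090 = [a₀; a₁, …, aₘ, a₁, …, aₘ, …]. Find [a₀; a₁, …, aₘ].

a₀ = ⌊√1090⌋ = 33.

[33; 66]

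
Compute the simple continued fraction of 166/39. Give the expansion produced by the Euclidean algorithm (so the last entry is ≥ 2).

[4; 3, 1, 9]

166 = 4*39 + 10
39 = 3*10 + 9
10 = 1*9 + 1
9 = 9*1 + 0  (stop)
So 166/39 = [4; 3, 1, 9].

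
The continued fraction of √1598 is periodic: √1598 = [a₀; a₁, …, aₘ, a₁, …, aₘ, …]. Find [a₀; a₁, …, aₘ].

a₀ = ⌊√1598⌋ = 39.

[39; 1, 38, 1, 78]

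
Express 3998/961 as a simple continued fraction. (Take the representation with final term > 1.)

3998 = 4·961 + 154
961 = 6·154 + 37
154 = 4·37 + 6
37 = 6·6 + 1
6 = 6·1 + 0  (stop)
So 3998/961 = [4; 6, 4, 6, 6].

[4; 6, 4, 6, 6]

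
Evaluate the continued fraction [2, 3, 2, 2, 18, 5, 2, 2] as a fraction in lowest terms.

Using pₖ = aₖpₖ₋₁ + pₖ₋₂ and qₖ = aₖqₖ₋₁ + qₖ₋₂:
  k=0: a=2, p=2, q=1
  k=1: a=3, p=7, q=3
  k=2: a=2, p=16, q=7
  k=3: a=2, p=39, q=17
  k=4: a=18, p=718, q=313
  k=5: a=5, p=3629, q=1582
  k=6: a=2, p=7976, q=3477
  k=7: a=2, p=19581, q=8536

19581/8536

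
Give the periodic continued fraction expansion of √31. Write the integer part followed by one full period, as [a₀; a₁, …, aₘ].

a₀ = ⌊√31⌋ = 5.

[5; 1, 1, 3, 5, 3, 1, 1, 10]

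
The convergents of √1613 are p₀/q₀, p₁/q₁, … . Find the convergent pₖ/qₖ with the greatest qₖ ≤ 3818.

√1613 = [40; 6, 6, 80, …] (period length 3).
Convergents:
  p_0/q_0 = 40/1
  p_1/q_1 = 241/6
  p_2/q_2 = 1486/37
  p_3/q_3 = 119121/2966
  p_4/q_4 = 716212/17833
q_3 = 2966 ≤ 3818 < 17833 = q_4, so the answer is 119121/2966.

119121/2966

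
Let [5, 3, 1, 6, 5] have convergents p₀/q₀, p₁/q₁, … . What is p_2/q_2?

Using pₖ = aₖpₖ₋₁ + pₖ₋₂, qₖ = aₖqₖ₋₁ + qₖ₋₂ (with p₋₁=1, p₋₂=0, q₋₁=0, q₋₂=1):
  k=0: a=5, p=5, q=1
  k=1: a=3, p=16, q=3
  k=2: a=1, p=21, q=4

21/4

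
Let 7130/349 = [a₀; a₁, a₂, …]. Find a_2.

3

7130 = 20·349 + 150   →  a_0 = 20
349 = 2·150 + 49   →  a_1 = 2
150 = 3·49 + 3   →  a_2 = 3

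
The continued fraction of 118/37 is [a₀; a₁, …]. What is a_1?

118 = 3·37 + 7   →  a_0 = 3
37 = 5·7 + 2   →  a_1 = 5

5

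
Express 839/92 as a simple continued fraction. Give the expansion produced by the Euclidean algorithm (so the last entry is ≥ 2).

839 = 9×92 + 11
92 = 8×11 + 4
11 = 2×4 + 3
4 = 1×3 + 1
3 = 3×1 + 0  (stop)
So 839/92 = [9; 8, 2, 1, 3].

[9; 8, 2, 1, 3]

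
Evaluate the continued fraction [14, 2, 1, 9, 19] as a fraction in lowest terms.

Using pₖ = aₖpₖ₋₁ + pₖ₋₂ and qₖ = aₖqₖ₋₁ + qₖ₋₂:
  k=0: a=14, p=14, q=1
  k=1: a=2, p=29, q=2
  k=2: a=1, p=43, q=3
  k=3: a=9, p=416, q=29
  k=4: a=19, p=7947, q=554

7947/554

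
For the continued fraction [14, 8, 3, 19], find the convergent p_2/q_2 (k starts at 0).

353/25

Using pₖ = aₖpₖ₋₁ + pₖ₋₂, qₖ = aₖqₖ₋₁ + qₖ₋₂ (with p₋₁=1, p₋₂=0, q₋₁=0, q₋₂=1):
  k=0: a=14, p=14, q=1
  k=1: a=8, p=113, q=8
  k=2: a=3, p=353, q=25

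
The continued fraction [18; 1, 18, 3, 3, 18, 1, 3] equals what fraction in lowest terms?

278671/14707

Using pₖ = aₖpₖ₋₁ + pₖ₋₂ and qₖ = aₖqₖ₋₁ + qₖ₋₂:
  k=0: a=18, p=18, q=1
  k=1: a=1, p=19, q=1
  k=2: a=18, p=360, q=19
  k=3: a=3, p=1099, q=58
  k=4: a=3, p=3657, q=193
  k=5: a=18, p=66925, q=3532
  k=6: a=1, p=70582, q=3725
  k=7: a=3, p=278671, q=14707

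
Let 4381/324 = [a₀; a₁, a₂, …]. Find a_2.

4381 = 13·324 + 169   →  a_0 = 13
324 = 1·169 + 155   →  a_1 = 1
169 = 1·155 + 14   →  a_2 = 1

1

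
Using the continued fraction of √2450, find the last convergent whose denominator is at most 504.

√2450 = [49; 2, 98, …] (period length 2).
Convergents:
  p_0/q_0 = 49/1
  p_1/q_1 = 99/2
  p_2/q_2 = 9751/197
  p_3/q_3 = 19601/396
  p_4/q_4 = 1930649/39005
q_3 = 396 ≤ 504 < 39005 = q_4, so the answer is 19601/396.

19601/396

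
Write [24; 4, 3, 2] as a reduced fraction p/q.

Fold from the inside: start with 2/1.
  3 + 1/2 = 7/2
  4 + 2/7 = 30/7
  24 + 7/30 = 727/30

727/30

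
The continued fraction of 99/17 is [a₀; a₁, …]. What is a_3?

99 = 5·17 + 14   →  a_0 = 5
17 = 1·14 + 3   →  a_1 = 1
14 = 4·3 + 2   →  a_2 = 4
3 = 1·2 + 1   →  a_3 = 1

1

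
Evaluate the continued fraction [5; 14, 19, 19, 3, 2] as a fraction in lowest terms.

183287/36143

Fold from the inside: start with 2/1.
  3 + 1/2 = 7/2
  19 + 2/7 = 135/7
  19 + 7/135 = 2572/135
  14 + 135/2572 = 36143/2572
  5 + 2572/36143 = 183287/36143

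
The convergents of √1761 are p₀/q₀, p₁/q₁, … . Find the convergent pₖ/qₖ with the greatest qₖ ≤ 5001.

98658/2351

√1761 = [41; 1, 26, 1, 82, …] (period length 4).
Convergents:
  p_0/q_0 = 41/1
  p_1/q_1 = 42/1
  p_2/q_2 = 1133/27
  p_3/q_3 = 1175/28
  p_4/q_4 = 97483/2323
  p_5/q_5 = 98658/2351
  p_6/q_6 = 2662591/63449
q_5 = 2351 ≤ 5001 < 63449 = q_6, so the answer is 98658/2351.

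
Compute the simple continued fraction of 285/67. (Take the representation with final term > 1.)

[4; 3, 1, 16]

285 = 4·67 + 17
67 = 3·17 + 16
17 = 1·16 + 1
16 = 16·1 + 0  (stop)
So 285/67 = [4; 3, 1, 16].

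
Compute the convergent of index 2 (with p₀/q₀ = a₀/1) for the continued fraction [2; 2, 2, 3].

12/5

Using pₖ = aₖpₖ₋₁ + pₖ₋₂, qₖ = aₖqₖ₋₁ + qₖ₋₂ (with p₋₁=1, p₋₂=0, q₋₁=0, q₋₂=1):
  k=0: a=2, p=2, q=1
  k=1: a=2, p=5, q=2
  k=2: a=2, p=12, q=5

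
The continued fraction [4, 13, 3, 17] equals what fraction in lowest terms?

2824/693

Using pₖ = aₖpₖ₋₁ + pₖ₋₂ and qₖ = aₖqₖ₋₁ + qₖ₋₂:
  k=0: a=4, p=4, q=1
  k=1: a=13, p=53, q=13
  k=2: a=3, p=163, q=40
  k=3: a=17, p=2824, q=693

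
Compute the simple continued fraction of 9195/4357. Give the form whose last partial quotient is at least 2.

9195 = 2·4357 + 481
4357 = 9·481 + 28
481 = 17·28 + 5
28 = 5·5 + 3
5 = 1·3 + 2
3 = 1·2 + 1
2 = 2·1 + 0  (stop)
So 9195/4357 = [2; 9, 17, 5, 1, 1, 2].

[2; 9, 17, 5, 1, 1, 2]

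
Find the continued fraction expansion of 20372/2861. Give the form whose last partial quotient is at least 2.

[7; 8, 3, 2, 2, 2, 8]

20372 = 7×2861 + 345
2861 = 8×345 + 101
345 = 3×101 + 42
101 = 2×42 + 17
42 = 2×17 + 8
17 = 2×8 + 1
8 = 8×1 + 0  (stop)
So 20372/2861 = [7; 8, 3, 2, 2, 2, 8].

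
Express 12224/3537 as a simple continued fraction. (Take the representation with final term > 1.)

12224 = 3*3537 + 1613
3537 = 2*1613 + 311
1613 = 5*311 + 58
311 = 5*58 + 21
58 = 2*21 + 16
21 = 1*16 + 5
16 = 3*5 + 1
5 = 5*1 + 0  (stop)
So 12224/3537 = [3; 2, 5, 5, 2, 1, 3, 5].

[3; 2, 5, 5, 2, 1, 3, 5]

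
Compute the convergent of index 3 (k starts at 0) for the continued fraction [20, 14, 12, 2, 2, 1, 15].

7065/352

Using pₖ = aₖpₖ₋₁ + pₖ₋₂, qₖ = aₖqₖ₋₁ + qₖ₋₂ (with p₋₁=1, p₋₂=0, q₋₁=0, q₋₂=1):
  k=0: a=20, p=20, q=1
  k=1: a=14, p=281, q=14
  k=2: a=12, p=3392, q=169
  k=3: a=2, p=7065, q=352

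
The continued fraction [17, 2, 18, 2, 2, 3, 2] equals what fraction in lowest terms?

25793/1475

Using pₖ = aₖpₖ₋₁ + pₖ₋₂ and qₖ = aₖqₖ₋₁ + qₖ₋₂:
  k=0: a=17, p=17, q=1
  k=1: a=2, p=35, q=2
  k=2: a=18, p=647, q=37
  k=3: a=2, p=1329, q=76
  k=4: a=2, p=3305, q=189
  k=5: a=3, p=11244, q=643
  k=6: a=2, p=25793, q=1475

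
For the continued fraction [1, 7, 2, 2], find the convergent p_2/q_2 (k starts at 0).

Using pₖ = aₖpₖ₋₁ + pₖ₋₂, qₖ = aₖqₖ₋₁ + qₖ₋₂ (with p₋₁=1, p₋₂=0, q₋₁=0, q₋₂=1):
  k=0: a=1, p=1, q=1
  k=1: a=7, p=8, q=7
  k=2: a=2, p=17, q=15

17/15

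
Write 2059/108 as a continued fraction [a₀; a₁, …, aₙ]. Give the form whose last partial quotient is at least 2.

[19; 15, 2, 3]

2059 = 19·108 + 7
108 = 15·7 + 3
7 = 2·3 + 1
3 = 3·1 + 0  (stop)
So 2059/108 = [19; 15, 2, 3].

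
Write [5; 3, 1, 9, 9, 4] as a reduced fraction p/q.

7669/1459

Using pₖ = aₖpₖ₋₁ + pₖ₋₂ and qₖ = aₖqₖ₋₁ + qₖ₋₂:
  k=0: a=5, p=5, q=1
  k=1: a=3, p=16, q=3
  k=2: a=1, p=21, q=4
  k=3: a=9, p=205, q=39
  k=4: a=9, p=1866, q=355
  k=5: a=4, p=7669, q=1459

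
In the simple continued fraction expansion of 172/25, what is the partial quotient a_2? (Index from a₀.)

7

172 = 6·25 + 22   →  a_0 = 6
25 = 1·22 + 3   →  a_1 = 1
22 = 7·3 + 1   →  a_2 = 7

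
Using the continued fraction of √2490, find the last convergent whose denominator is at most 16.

√2490 = [49; 1, 8, 1, 98, …] (period length 4).
Convergents:
  p_0/q_0 = 49/1
  p_1/q_1 = 50/1
  p_2/q_2 = 449/9
  p_3/q_3 = 499/10
  p_4/q_4 = 49351/989
q_3 = 10 ≤ 16 < 989 = q_4, so the answer is 499/10.

499/10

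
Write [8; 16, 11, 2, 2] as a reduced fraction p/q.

7393/917

Using pₖ = aₖpₖ₋₁ + pₖ₋₂ and qₖ = aₖqₖ₋₁ + qₖ₋₂:
  k=0: a=8, p=8, q=1
  k=1: a=16, p=129, q=16
  k=2: a=11, p=1427, q=177
  k=3: a=2, p=2983, q=370
  k=4: a=2, p=7393, q=917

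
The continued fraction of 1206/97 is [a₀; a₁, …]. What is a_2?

3

1206 = 12·97 + 42   →  a_0 = 12
97 = 2·42 + 13   →  a_1 = 2
42 = 3·13 + 3   →  a_2 = 3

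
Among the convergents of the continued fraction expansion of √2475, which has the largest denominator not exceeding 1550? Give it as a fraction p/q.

√2475 = [49; 1, 2, 1, 98, …] (period length 4).
Convergents:
  p_0/q_0 = 49/1
  p_1/q_1 = 50/1
  p_2/q_2 = 149/3
  p_3/q_3 = 199/4
  p_4/q_4 = 19651/395
  p_5/q_5 = 19850/399
  p_6/q_6 = 59351/1193
  p_7/q_7 = 79201/1592
q_6 = 1193 ≤ 1550 < 1592 = q_7, so the answer is 59351/1193.

59351/1193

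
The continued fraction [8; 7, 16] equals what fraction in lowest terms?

Fold from the inside: start with 16/1.
  7 + 1/16 = 113/16
  8 + 16/113 = 920/113

920/113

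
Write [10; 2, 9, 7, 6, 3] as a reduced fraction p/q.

Fold from the inside: start with 3/1.
  6 + 1/3 = 19/3
  7 + 3/19 = 136/19
  9 + 19/136 = 1243/136
  2 + 136/1243 = 2622/1243
  10 + 1243/2622 = 27463/2622

27463/2622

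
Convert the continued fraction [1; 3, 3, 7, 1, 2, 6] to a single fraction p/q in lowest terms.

1974/1517

Fold from the inside: start with 6/1.
  2 + 1/6 = 13/6
  1 + 6/13 = 19/13
  7 + 13/19 = 146/19
  3 + 19/146 = 457/146
  3 + 146/457 = 1517/457
  1 + 457/1517 = 1974/1517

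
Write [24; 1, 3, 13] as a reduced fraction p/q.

Fold from the inside: start with 13/1.
  3 + 1/13 = 40/13
  1 + 13/40 = 53/40
  24 + 40/53 = 1312/53

1312/53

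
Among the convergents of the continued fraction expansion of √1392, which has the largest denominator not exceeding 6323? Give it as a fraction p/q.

√1392 = [37; 3, 4, 3, 74, …] (period length 4).
Convergents:
  p_0/q_0 = 37/1
  p_1/q_1 = 112/3
  p_2/q_2 = 485/13
  p_3/q_3 = 1567/42
  p_4/q_4 = 116443/3121
  p_5/q_5 = 350896/9405
q_4 = 3121 ≤ 6323 < 9405 = q_5, so the answer is 116443/3121.

116443/3121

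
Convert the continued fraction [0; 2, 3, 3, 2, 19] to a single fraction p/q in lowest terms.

Using pₖ = aₖpₖ₋₁ + pₖ₋₂ and qₖ = aₖqₖ₋₁ + qₖ₋₂:
  k=0: a=0, p=0, q=1
  k=1: a=2, p=1, q=2
  k=2: a=3, p=3, q=7
  k=3: a=3, p=10, q=23
  k=4: a=2, p=23, q=53
  k=5: a=19, p=447, q=1030

447/1030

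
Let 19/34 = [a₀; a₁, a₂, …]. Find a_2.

19 = 0·34 + 19   →  a_0 = 0
34 = 1·19 + 15   →  a_1 = 1
19 = 1·15 + 4   →  a_2 = 1

1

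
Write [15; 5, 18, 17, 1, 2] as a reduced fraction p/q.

Using pₖ = aₖpₖ₋₁ + pₖ₋₂ and qₖ = aₖqₖ₋₁ + qₖ₋₂:
  k=0: a=15, p=15, q=1
  k=1: a=5, p=76, q=5
  k=2: a=18, p=1383, q=91
  k=3: a=17, p=23587, q=1552
  k=4: a=1, p=24970, q=1643
  k=5: a=2, p=73527, q=4838

73527/4838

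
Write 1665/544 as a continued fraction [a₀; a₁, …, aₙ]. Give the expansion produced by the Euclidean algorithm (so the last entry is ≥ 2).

[3; 16, 2, 16]

1665 = 3*544 + 33
544 = 16*33 + 16
33 = 2*16 + 1
16 = 16*1 + 0  (stop)
So 1665/544 = [3; 16, 2, 16].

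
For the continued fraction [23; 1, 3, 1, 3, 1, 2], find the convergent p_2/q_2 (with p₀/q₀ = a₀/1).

Using pₖ = aₖpₖ₋₁ + pₖ₋₂, qₖ = aₖqₖ₋₁ + qₖ₋₂ (with p₋₁=1, p₋₂=0, q₋₁=0, q₋₂=1):
  k=0: a=23, p=23, q=1
  k=1: a=1, p=24, q=1
  k=2: a=3, p=95, q=4

95/4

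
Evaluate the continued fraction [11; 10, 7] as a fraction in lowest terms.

788/71

Fold from the inside: start with 7/1.
  10 + 1/7 = 71/7
  11 + 7/71 = 788/71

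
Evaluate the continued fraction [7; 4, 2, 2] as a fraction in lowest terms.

159/22

Fold from the inside: start with 2/1.
  2 + 1/2 = 5/2
  4 + 2/5 = 22/5
  7 + 5/22 = 159/22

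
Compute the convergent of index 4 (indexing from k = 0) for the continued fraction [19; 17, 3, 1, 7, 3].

10196/535

Using pₖ = aₖpₖ₋₁ + pₖ₋₂, qₖ = aₖqₖ₋₁ + qₖ₋₂ (with p₋₁=1, p₋₂=0, q₋₁=0, q₋₂=1):
  k=0: a=19, p=19, q=1
  k=1: a=17, p=324, q=17
  k=2: a=3, p=991, q=52
  k=3: a=1, p=1315, q=69
  k=4: a=7, p=10196, q=535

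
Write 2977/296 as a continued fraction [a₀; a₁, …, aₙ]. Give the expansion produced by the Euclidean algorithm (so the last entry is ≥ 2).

2977 = 10·296 + 17
296 = 17·17 + 7
17 = 2·7 + 3
7 = 2·3 + 1
3 = 3·1 + 0  (stop)
So 2977/296 = [10; 17, 2, 2, 3].

[10; 17, 2, 2, 3]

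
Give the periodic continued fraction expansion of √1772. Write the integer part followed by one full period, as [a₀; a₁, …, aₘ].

[42; 10, 1, 1, 20, 1, 1, 10, 84]

a₀ = ⌊√1772⌋ = 42.
With m₀=0, d₀=1 and mₖ₊₁ = dₖaₖ − mₖ, dₖ₊₁ = (n − mₖ₊₁²)/dₖ, aₖ₊₁ = ⌊(a₀+mₖ₊₁)/dₖ₊₁⌋:
  k=1: m=42, d=8, a=10
  k=2: m=38, d=41, a=1
  k=3: m=3, d=43, a=1
  k=4: m=40, d=4, a=20
  k=5: m=40, d=43, a=1
  k=6: m=3, d=41, a=1
  k=7: m=38, d=8, a=10
  k=8: m=42, d=1, a=84
d=1 and a=2a₀=84 at k=8, so the next step gives (m, d) = (42, 8) again — its k=1 value — and the period has length 8.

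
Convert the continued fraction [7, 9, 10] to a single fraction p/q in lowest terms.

Using pₖ = aₖpₖ₋₁ + pₖ₋₂ and qₖ = aₖqₖ₋₁ + qₖ₋₂:
  k=0: a=7, p=7, q=1
  k=1: a=9, p=64, q=9
  k=2: a=10, p=647, q=91

647/91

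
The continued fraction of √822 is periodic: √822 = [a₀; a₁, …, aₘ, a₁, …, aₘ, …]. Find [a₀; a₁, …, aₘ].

[28; 1, 2, 28, 2, 1, 56]

a₀ = ⌊√822⌋ = 28.
With m₀=0, d₀=1 and mₖ₊₁ = dₖaₖ − mₖ, dₖ₊₁ = (n − mₖ₊₁²)/dₖ, aₖ₊₁ = ⌊(a₀+mₖ₊₁)/dₖ₊₁⌋:
  k=1: m=28, d=38, a=1
  k=2: m=10, d=19, a=2
  k=3: m=28, d=2, a=28
  k=4: m=28, d=19, a=2
  k=5: m=10, d=38, a=1
  k=6: m=28, d=1, a=56
d=1 and a=2a₀=56 at k=6, so the next step gives (m, d) = (28, 38) again — its k=1 value — and the period has length 6.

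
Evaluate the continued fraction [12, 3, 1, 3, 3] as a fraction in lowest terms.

601/49

Fold from the inside: start with 3/1.
  3 + 1/3 = 10/3
  1 + 3/10 = 13/10
  3 + 10/13 = 49/13
  12 + 13/49 = 601/49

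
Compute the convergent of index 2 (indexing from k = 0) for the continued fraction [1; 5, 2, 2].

13/11

Using pₖ = aₖpₖ₋₁ + pₖ₋₂, qₖ = aₖqₖ₋₁ + qₖ₋₂ (with p₋₁=1, p₋₂=0, q₋₁=0, q₋₂=1):
  k=0: a=1, p=1, q=1
  k=1: a=5, p=6, q=5
  k=2: a=2, p=13, q=11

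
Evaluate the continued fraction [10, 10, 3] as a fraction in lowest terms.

313/31

Using pₖ = aₖpₖ₋₁ + pₖ₋₂ and qₖ = aₖqₖ₋₁ + qₖ₋₂:
  k=0: a=10, p=10, q=1
  k=1: a=10, p=101, q=10
  k=2: a=3, p=313, q=31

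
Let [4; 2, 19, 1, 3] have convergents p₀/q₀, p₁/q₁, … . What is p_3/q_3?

184/41

Using pₖ = aₖpₖ₋₁ + pₖ₋₂, qₖ = aₖqₖ₋₁ + qₖ₋₂ (with p₋₁=1, p₋₂=0, q₋₁=0, q₋₂=1):
  k=0: a=4, p=4, q=1
  k=1: a=2, p=9, q=2
  k=2: a=19, p=175, q=39
  k=3: a=1, p=184, q=41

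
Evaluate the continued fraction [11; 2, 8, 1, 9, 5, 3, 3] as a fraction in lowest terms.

116501/10154

Fold from the inside: start with 3/1.
  3 + 1/3 = 10/3
  5 + 3/10 = 53/10
  9 + 10/53 = 487/53
  1 + 53/487 = 540/487
  8 + 487/540 = 4807/540
  2 + 540/4807 = 10154/4807
  11 + 4807/10154 = 116501/10154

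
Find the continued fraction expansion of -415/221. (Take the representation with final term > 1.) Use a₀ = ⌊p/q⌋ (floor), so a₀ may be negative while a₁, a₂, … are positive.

[-2; 8, 5, 2, 2]

-415 = -2*221 + 27
221 = 8*27 + 5
27 = 5*5 + 2
5 = 2*2 + 1
2 = 2*1 + 0  (stop)
So -415/221 = [-2; 8, 5, 2, 2].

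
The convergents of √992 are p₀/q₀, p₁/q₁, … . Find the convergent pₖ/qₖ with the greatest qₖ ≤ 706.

√992 = [31; 2, 62, …] (period length 2).
Convergents:
  p_0/q_0 = 31/1
  p_1/q_1 = 63/2
  p_2/q_2 = 3937/125
  p_3/q_3 = 7937/252
  p_4/q_4 = 496031/15749
q_3 = 252 ≤ 706 < 15749 = q_4, so the answer is 7937/252.

7937/252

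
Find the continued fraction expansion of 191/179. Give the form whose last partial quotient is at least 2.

191 = 1·179 + 12
179 = 14·12 + 11
12 = 1·11 + 1
11 = 11·1 + 0  (stop)
So 191/179 = [1; 14, 1, 11].

[1; 14, 1, 11]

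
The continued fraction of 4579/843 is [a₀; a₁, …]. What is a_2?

4579 = 5·843 + 364   →  a_0 = 5
843 = 2·364 + 115   →  a_1 = 2
364 = 3·115 + 19   →  a_2 = 3

3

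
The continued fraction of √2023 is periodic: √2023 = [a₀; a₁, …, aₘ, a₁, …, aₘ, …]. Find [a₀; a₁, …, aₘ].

a₀ = ⌊√2023⌋ = 44.
With m₀=0, d₀=1 and mₖ₊₁ = dₖaₖ − mₖ, dₖ₊₁ = (n − mₖ₊₁²)/dₖ, aₖ₊₁ = ⌊(a₀+mₖ₊₁)/dₖ₊₁⌋:
  k=1: m=44, d=87, a=1
  k=2: m=43, d=2, a=43
  k=3: m=43, d=87, a=1
  k=4: m=44, d=1, a=88
d=1 and a=2a₀=88 at k=4, so the next step gives (m, d) = (44, 87) again — its k=1 value — and the period has length 4.

[44; 1, 43, 1, 88]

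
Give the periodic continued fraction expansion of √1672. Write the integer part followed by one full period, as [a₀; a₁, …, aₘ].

[40; 1, 8, 10, 8, 1, 80]

a₀ = ⌊√1672⌋ = 40.
With m₀=0, d₀=1 and mₖ₊₁ = dₖaₖ − mₖ, dₖ₊₁ = (n − mₖ₊₁²)/dₖ, aₖ₊₁ = ⌊(a₀+mₖ₊₁)/dₖ₊₁⌋:
  k=1: m=40, d=72, a=1
  k=2: m=32, d=9, a=8
  k=3: m=40, d=8, a=10
  k=4: m=40, d=9, a=8
  k=5: m=32, d=72, a=1
  k=6: m=40, d=1, a=80
d=1 and a=2a₀=80 at k=6, so the next step gives (m, d) = (40, 72) again — its k=1 value — and the period has length 6.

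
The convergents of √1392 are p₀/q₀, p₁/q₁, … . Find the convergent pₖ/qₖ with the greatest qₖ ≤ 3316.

116443/3121

√1392 = [37; 3, 4, 3, 74, …] (period length 4).
Convergents:
  p_0/q_0 = 37/1
  p_1/q_1 = 112/3
  p_2/q_2 = 485/13
  p_3/q_3 = 1567/42
  p_4/q_4 = 116443/3121
  p_5/q_5 = 350896/9405
q_4 = 3121 ≤ 3316 < 9405 = q_5, so the answer is 116443/3121.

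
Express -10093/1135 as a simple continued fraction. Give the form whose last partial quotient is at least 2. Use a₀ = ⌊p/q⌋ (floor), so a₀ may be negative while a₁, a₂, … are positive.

[-9; 9, 3, 3, 2, 1, 3]

-10093 = -9×1135 + 122
1135 = 9×122 + 37
122 = 3×37 + 11
37 = 3×11 + 4
11 = 2×4 + 3
4 = 1×3 + 1
3 = 3×1 + 0  (stop)
So -10093/1135 = [-9; 9, 3, 3, 2, 1, 3].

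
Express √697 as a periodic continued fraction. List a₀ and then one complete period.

[26; 2, 2, 52]

a₀ = ⌊√697⌋ = 26.
With m₀=0, d₀=1 and mₖ₊₁ = dₖaₖ − mₖ, dₖ₊₁ = (n − mₖ₊₁²)/dₖ, aₖ₊₁ = ⌊(a₀+mₖ₊₁)/dₖ₊₁⌋:
  k=1: m=26, d=21, a=2
  k=2: m=16, d=21, a=2
  k=3: m=26, d=1, a=52
d=1 and a=2a₀=52 at k=3, so the next step gives (m, d) = (26, 21) again — its k=1 value — and the period has length 3.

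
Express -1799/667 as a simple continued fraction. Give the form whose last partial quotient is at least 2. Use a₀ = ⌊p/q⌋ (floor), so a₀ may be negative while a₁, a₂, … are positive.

[-3; 3, 3, 3, 4, 1, 3]

-1799 = -3×667 + 202
667 = 3×202 + 61
202 = 3×61 + 19
61 = 3×19 + 4
19 = 4×4 + 3
4 = 1×3 + 1
3 = 3×1 + 0  (stop)
So -1799/667 = [-3; 3, 3, 3, 4, 1, 3].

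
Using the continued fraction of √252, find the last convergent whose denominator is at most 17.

127/8

√252 = [15; 1, 6, 1, 30, …] (period length 4).
Convergents:
  p_0/q_0 = 15/1
  p_1/q_1 = 16/1
  p_2/q_2 = 111/7
  p_3/q_3 = 127/8
  p_4/q_4 = 3921/247
q_3 = 8 ≤ 17 < 247 = q_4, so the answer is 127/8.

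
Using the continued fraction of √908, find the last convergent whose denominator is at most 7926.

√908 = [30; 7, 1, 1, 14, 1, 1, 7, 60, …] (period length 8).
Convergents:
  p_0/q_0 = 30/1
  p_1/q_1 = 211/7
  p_2/q_2 = 241/8
  p_3/q_3 = 452/15
  p_4/q_4 = 6569/218
  p_5/q_5 = 7021/233
  p_6/q_6 = 13590/451
  p_7/q_7 = 102151/3390
  p_8/q_8 = 6142650/203851
q_7 = 3390 ≤ 7926 < 203851 = q_8, so the answer is 102151/3390.

102151/3390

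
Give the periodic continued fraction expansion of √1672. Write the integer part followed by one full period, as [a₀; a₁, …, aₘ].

a₀ = ⌊√1672⌋ = 40.

[40; 1, 8, 10, 8, 1, 80]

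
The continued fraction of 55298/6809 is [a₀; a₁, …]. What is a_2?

4

55298 = 8·6809 + 826   →  a_0 = 8
6809 = 8·826 + 201   →  a_1 = 8
826 = 4·201 + 22   →  a_2 = 4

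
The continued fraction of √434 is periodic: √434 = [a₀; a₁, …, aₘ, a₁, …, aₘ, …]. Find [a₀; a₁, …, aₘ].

[20; 1, 4, 1, 40]

a₀ = ⌊√434⌋ = 20.
With m₀=0, d₀=1 and mₖ₊₁ = dₖaₖ − mₖ, dₖ₊₁ = (n − mₖ₊₁²)/dₖ, aₖ₊₁ = ⌊(a₀+mₖ₊₁)/dₖ₊₁⌋:
  k=1: m=20, d=34, a=1
  k=2: m=14, d=7, a=4
  k=3: m=14, d=34, a=1
  k=4: m=20, d=1, a=40
d=1 and a=2a₀=40 at k=4, so the next step gives (m, d) = (20, 34) again — its k=1 value — and the period has length 4.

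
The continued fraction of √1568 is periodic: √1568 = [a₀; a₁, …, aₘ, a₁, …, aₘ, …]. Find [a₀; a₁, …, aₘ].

a₀ = ⌊√1568⌋ = 39.
With m₀=0, d₀=1 and mₖ₊₁ = dₖaₖ − mₖ, dₖ₊₁ = (n − mₖ₊₁²)/dₖ, aₖ₊₁ = ⌊(a₀+mₖ₊₁)/dₖ₊₁⌋:
  k=1: m=39, d=47, a=1
  k=2: m=8, d=32, a=1
  k=3: m=24, d=31, a=2
  k=4: m=38, d=4, a=19
  k=5: m=38, d=31, a=2
  k=6: m=24, d=32, a=1
  k=7: m=8, d=47, a=1
  k=8: m=39, d=1, a=78
d=1 and a=2a₀=78 at k=8, so the next step gives (m, d) = (39, 47) again — its k=1 value — and the period has length 8.

[39; 1, 1, 2, 19, 2, 1, 1, 78]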